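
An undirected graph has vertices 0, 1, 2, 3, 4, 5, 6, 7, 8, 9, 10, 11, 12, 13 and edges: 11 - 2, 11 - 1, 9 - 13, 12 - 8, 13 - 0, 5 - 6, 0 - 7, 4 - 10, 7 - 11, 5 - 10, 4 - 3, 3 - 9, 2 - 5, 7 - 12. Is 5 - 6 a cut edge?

Yes

Removing 5 - 6 leaves no path between 5 and 6: the component count goes from 1 to 2. So it is a bridge.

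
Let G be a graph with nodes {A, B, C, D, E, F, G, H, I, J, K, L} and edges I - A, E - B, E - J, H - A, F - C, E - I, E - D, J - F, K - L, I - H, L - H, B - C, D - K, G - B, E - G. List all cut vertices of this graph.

E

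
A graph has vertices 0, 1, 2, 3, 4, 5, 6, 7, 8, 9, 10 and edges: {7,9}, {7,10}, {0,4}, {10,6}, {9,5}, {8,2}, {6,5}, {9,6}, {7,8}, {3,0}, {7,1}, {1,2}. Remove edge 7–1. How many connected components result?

7 and 1 are still connected via 7-8-2-1, so the component count stays at 2.

2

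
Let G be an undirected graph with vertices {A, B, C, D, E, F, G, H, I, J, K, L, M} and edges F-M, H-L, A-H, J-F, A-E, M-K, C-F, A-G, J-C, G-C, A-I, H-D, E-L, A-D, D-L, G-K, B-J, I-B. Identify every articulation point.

Removing A increases the component count from 1 to 2, so A is a cut vertex.
By contrast removing K leaves 1 component; it is not a cut vertex. No other vertex is a cut vertex either.

A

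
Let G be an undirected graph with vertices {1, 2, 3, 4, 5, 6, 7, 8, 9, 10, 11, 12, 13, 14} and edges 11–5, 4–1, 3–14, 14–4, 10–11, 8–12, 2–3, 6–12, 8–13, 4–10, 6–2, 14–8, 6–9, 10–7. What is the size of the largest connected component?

14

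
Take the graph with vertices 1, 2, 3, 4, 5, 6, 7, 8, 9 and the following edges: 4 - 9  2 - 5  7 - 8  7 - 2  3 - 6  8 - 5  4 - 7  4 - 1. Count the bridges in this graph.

The edges on the cycle 7-8-5-2-7 are not bridges since each lies on that cycle.
But removing 7 - 4 disconnects 7 from 4; removing 9 - 4 disconnects 9 from 4; removing 6 - 3 disconnects 6 from 3; removing 1 - 4 disconnects 1 from 4 — these are bridges.
That makes 4 bridges.

4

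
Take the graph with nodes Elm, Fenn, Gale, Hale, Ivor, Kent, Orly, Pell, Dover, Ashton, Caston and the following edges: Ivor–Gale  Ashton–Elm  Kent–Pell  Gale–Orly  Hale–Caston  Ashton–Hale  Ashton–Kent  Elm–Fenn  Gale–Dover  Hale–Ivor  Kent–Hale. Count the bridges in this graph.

8

The edges on the cycle Ashton-Kent-Hale-Ashton are not bridges since each lies on that cycle.
But removing Hale–Ivor disconnects Hale from Ivor; removing Elm–Fenn disconnects Elm from Fenn; removing Gale–Orly disconnects Gale from Orly; removing Ivor–Gale disconnects Ivor from Gale — these are bridges.
In total 8 edges are bridges.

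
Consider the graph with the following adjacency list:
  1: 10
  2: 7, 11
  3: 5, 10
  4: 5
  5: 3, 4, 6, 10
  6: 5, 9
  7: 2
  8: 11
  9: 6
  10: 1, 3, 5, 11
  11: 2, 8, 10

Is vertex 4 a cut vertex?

No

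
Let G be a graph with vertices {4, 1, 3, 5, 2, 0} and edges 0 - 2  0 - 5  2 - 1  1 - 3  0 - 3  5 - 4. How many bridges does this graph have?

The edges on the cycle 0-2-1-3-0 are not bridges since each lies on that cycle.
But removing 5 - 4 disconnects 5 from 4; removing 0 - 5 disconnects 0 from 5 — these are bridges.
That makes 2 bridges.

2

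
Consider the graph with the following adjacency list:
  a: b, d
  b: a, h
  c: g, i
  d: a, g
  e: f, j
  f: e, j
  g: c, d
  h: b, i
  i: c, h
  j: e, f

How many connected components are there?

2

Starting from e we can reach e, f, j. That is one component of size 3.
Starting from a we can reach a, b, c, d, g, h, i. That is one component of size 7.
Total: 2 components.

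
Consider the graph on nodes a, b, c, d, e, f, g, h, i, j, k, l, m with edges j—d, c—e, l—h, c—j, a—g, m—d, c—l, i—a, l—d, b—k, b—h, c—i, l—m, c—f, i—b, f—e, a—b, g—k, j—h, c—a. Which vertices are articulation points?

c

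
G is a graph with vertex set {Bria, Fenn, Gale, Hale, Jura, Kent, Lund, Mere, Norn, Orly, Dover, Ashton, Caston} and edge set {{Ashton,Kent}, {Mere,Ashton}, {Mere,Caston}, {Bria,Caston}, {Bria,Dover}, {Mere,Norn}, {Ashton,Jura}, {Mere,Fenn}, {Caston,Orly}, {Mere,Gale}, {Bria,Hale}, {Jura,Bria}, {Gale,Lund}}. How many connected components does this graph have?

Starting from Bria we can reach Bria, Fenn, Gale, Hale, Jura, Kent, Lund, Mere, Norn, Orly, Dover, Ashton, Caston. That is one component of size 13.
Total: 1 component.

1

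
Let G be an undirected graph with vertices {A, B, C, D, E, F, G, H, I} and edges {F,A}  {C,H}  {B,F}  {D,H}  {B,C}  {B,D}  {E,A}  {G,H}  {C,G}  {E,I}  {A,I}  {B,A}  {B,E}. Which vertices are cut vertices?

Removing B increases the component count from 1 to 2, so B is a cut vertex.
By contrast removing G leaves 1 component; it is not a cut vertex. No other vertex is a cut vertex either.

B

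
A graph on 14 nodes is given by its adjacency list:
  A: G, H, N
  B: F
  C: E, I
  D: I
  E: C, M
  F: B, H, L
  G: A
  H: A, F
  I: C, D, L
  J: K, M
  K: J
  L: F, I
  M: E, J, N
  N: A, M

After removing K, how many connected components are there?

1

With K gone, the remaining components are: {A, B, C, D, E, F, G, H, I, J, L, M, N}.
That is 1 component.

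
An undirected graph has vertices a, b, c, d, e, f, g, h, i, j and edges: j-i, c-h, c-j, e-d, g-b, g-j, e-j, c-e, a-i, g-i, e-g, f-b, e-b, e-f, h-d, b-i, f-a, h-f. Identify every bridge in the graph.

The edges on the cycle c-e-g-i-b-f-h-c are not bridges since each lies on that cycle.
Every edge lies on some cycle, so there are no bridges.

none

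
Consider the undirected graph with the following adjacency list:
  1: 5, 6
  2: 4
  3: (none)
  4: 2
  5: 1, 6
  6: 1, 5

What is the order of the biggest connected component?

3

3 is isolated — a component by itself.
Starting from 2 we can reach 2, 4. That is one component of size 2.
Starting from 1 we can reach 1, 5, 6. That is one component of size 3.
The largest has 3 vertices.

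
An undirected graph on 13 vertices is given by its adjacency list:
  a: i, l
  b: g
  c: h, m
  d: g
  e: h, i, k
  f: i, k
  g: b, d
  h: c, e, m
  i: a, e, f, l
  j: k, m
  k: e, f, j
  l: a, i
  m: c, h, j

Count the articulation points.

2

Removing g increases the component count from 2 to 3, so g is a cut vertex.
Removing i increases the component count from 2 to 3, so i is a cut vertex.
By contrast removing k leaves 2 components; it is not a cut vertex. No other vertex is a cut vertex either.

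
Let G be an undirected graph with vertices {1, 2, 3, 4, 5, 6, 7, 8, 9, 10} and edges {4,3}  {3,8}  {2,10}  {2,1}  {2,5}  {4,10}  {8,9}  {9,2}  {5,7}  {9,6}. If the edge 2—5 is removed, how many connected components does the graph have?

Before removal there is 1 component.
2—5 is a bridge — removing it separates 2's side from 5's side.
After removal: 2 components.

2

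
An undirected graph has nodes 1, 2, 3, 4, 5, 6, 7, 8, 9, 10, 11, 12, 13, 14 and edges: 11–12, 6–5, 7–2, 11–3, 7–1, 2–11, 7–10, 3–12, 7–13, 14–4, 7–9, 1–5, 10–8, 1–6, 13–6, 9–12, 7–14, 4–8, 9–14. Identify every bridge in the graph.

The edges on the cycle 7-13-6-5-1-7 are not bridges since each lies on that cycle.
Every edge lies on some cycle, so there are no bridges.

none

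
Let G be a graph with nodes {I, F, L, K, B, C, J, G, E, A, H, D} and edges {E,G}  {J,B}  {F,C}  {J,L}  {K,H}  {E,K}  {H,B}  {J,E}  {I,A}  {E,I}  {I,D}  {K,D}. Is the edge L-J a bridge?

Yes

Removing L-J leaves no path between L and J: the component count goes from 2 to 3. So it is a bridge.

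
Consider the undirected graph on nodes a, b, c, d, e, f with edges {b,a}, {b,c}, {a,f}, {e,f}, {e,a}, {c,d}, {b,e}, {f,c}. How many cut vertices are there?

1

Removing c increases the component count from 1 to 2, so c is a cut vertex.
By contrast removing d leaves 1 component; it is not a cut vertex. No other vertex is a cut vertex either.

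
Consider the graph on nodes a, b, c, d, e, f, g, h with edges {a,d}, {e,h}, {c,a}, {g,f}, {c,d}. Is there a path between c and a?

From c we can reach a, c, d, which includes a.

Yes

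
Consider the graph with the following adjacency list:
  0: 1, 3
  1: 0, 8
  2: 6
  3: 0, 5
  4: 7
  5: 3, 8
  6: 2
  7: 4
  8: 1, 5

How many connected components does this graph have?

3

Starting from 4 we can reach 4, 7. That is one component of size 2.
Starting from 2 we can reach 2, 6. That is one component of size 2.
Starting from 0 we can reach 0, 1, 3, 5, 8. That is one component of size 5.
Total: 3 components.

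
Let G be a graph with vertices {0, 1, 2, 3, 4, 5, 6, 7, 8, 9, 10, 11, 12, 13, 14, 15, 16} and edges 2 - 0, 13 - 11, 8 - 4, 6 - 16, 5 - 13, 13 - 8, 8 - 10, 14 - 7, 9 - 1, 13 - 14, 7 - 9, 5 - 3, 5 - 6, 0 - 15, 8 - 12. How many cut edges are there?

removing 13 - 5 disconnects 13 from 5; removing 6 - 5 disconnects 6 from 5; removing 9 - 1 disconnects 9 from 1; removing 14 - 13 disconnects 14 from 13 — these are bridges.
In total 15 edges are bridges.

15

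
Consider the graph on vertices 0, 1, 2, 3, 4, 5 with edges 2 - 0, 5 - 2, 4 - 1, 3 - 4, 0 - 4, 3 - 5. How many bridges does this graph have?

1

The edges on the cycle 3-5-2-0-4-3 are not bridges since each lies on that cycle.
But removing 4 - 1 disconnects 4 from 1 — this is a bridge.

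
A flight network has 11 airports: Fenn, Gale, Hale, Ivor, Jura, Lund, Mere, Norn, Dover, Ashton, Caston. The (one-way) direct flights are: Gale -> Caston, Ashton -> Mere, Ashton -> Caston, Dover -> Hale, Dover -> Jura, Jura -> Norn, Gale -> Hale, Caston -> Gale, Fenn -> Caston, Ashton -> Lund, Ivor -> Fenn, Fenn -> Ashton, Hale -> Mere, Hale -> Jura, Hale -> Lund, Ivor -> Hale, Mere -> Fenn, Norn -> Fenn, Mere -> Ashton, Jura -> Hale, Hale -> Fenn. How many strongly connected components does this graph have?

4

{Fenn, Gale, Hale, Jura, Mere, Norn, Ashton, Caston} are all mutually reachable — one SCC of size 8.
{Ivor} is an SCC by itself.
{Lund} is an SCC by itself.
{Dover} is an SCC by itself.
That gives 4 strongly connected components.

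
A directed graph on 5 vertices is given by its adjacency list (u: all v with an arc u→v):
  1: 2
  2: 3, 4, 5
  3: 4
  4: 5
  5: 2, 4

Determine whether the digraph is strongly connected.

No

There is no directed path from 2 to 1, so the graph is not strongly connected.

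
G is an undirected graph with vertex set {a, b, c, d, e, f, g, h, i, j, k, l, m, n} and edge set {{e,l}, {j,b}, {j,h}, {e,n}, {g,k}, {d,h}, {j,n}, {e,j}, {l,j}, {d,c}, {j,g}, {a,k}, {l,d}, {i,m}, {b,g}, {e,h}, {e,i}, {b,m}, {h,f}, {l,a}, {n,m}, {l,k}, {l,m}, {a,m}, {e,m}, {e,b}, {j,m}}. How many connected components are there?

1

Starting from a we can reach a, b, c, d, e, f, g, h, i, j, k, l, m, n. That is one component of size 14.
Total: 1 component.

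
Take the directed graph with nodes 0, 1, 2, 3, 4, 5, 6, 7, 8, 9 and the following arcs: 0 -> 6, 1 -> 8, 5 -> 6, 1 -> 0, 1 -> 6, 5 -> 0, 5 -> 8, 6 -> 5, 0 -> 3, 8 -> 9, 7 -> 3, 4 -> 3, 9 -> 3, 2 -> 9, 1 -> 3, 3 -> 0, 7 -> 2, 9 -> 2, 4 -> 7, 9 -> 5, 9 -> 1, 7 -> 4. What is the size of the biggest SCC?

{0, 1, 2, 3, 5, 6, 8, 9} are all mutually reachable — one SCC of size 8.
{4, 7} are all mutually reachable — one SCC of size 2.
The largest has 8 vertices.

8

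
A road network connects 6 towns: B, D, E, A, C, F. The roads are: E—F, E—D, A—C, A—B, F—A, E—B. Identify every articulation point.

A, E

Removing A increases the component count from 1 to 2, so A is a cut vertex.
Removing E increases the component count from 1 to 2, so E is a cut vertex.
By contrast removing F leaves 1 component; it is not a cut vertex. No other vertex is a cut vertex either.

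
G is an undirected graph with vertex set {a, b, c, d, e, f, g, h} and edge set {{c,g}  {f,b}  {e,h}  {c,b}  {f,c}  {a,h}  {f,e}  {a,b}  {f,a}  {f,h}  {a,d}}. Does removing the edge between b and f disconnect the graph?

No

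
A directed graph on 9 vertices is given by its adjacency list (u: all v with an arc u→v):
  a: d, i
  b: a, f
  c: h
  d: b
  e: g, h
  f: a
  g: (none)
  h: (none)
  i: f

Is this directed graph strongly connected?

There is no directed path from c to d, so the graph is not strongly connected.

No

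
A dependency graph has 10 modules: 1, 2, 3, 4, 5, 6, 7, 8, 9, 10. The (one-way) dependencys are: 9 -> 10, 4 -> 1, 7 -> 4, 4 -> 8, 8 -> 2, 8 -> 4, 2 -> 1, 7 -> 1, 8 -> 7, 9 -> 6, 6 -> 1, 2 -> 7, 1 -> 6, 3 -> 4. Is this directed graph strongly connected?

No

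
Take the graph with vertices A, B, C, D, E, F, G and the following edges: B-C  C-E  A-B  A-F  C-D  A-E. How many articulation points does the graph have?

Removing A increases the component count from 2 to 3, so A is a cut vertex.
Removing C increases the component count from 2 to 3, so C is a cut vertex.
By contrast removing E leaves 2 components; it is not a cut vertex. No other vertex is a cut vertex either.

2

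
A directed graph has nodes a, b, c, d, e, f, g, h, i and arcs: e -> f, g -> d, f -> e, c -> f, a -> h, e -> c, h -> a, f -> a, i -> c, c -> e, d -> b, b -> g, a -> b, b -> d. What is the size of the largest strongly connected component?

{b, d, g} are all mutually reachable — one SCC of size 3.
{c, e, f} are all mutually reachable — one SCC of size 3.
{a, h} are all mutually reachable — one SCC of size 2.
{i} is an SCC by itself.
The largest has 3 vertices.

3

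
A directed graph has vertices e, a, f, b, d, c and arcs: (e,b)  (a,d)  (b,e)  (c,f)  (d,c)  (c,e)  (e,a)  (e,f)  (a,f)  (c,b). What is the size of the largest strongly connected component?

{a, b, c, d, e} are all mutually reachable — one SCC of size 5.
{f} is an SCC by itself.
The largest has 5 vertices.

5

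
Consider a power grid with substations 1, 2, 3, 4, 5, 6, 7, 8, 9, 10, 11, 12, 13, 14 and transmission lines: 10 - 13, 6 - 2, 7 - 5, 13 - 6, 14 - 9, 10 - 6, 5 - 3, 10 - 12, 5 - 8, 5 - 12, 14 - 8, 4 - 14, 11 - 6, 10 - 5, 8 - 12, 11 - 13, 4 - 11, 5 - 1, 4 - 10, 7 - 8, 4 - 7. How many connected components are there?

Starting from 1 we can reach 1, 2, 3, 4, 5, 6, 7, 8, 9, 10, 11, 12, 13, 14. That is one component of size 14.
Total: 1 component.

1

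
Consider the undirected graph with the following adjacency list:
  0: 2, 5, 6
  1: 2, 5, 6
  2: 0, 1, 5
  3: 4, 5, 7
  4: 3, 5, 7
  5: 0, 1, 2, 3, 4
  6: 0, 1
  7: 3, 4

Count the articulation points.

Removing 5 increases the component count from 1 to 2, so 5 is a cut vertex.
By contrast removing 7 leaves 1 component; it is not a cut vertex. No other vertex is a cut vertex either.

1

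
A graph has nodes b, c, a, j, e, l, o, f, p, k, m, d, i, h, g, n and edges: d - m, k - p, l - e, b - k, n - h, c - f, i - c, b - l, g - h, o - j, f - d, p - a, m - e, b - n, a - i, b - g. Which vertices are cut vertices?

Removing b increases the component count from 2 to 3, so b is a cut vertex.
By contrast removing d leaves 2 components; it is not a cut vertex. No other vertex is a cut vertex either.

b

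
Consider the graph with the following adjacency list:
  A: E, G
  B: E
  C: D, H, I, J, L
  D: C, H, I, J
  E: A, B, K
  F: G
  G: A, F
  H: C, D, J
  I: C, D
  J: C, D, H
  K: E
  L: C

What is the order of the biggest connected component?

6

Starting from C we can reach C, D, H, I, J, L. That is one component of size 6.
Starting from A we can reach A, B, E, F, G, K. That is one component of size 6.
The largest has 6 vertices.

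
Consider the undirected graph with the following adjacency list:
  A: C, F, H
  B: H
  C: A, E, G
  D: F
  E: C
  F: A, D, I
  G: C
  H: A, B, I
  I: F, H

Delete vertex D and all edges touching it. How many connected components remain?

1

With D gone, the remaining components are: {A, B, C, E, F, G, H, I}.
That is 1 component.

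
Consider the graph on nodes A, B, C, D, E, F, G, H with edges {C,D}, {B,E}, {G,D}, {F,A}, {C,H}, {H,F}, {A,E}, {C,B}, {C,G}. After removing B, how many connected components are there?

1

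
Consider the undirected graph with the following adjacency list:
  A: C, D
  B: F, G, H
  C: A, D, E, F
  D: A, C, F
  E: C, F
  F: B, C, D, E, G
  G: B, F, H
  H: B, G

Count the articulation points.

1

Removing F increases the component count from 1 to 2, so F is a cut vertex.
By contrast removing G leaves 1 component; it is not a cut vertex. No other vertex is a cut vertex either.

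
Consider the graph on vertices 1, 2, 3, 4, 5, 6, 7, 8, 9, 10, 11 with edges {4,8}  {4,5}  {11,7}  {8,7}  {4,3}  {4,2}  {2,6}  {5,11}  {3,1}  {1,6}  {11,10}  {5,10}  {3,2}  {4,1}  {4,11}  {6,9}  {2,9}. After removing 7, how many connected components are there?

1

With 7 gone, the remaining components are: {1, 2, 3, 4, 5, 6, 8, 9, 10, 11}.
That is 1 component.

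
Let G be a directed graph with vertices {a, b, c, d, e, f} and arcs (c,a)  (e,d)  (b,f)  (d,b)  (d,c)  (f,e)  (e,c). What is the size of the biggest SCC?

{b, d, e, f} are all mutually reachable — one SCC of size 4.
{c} is an SCC by itself.
{a} is an SCC by itself.
The largest has 4 vertices.

4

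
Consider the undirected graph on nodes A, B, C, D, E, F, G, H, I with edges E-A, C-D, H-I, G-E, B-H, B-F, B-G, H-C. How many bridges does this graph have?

removing G-B disconnects G from B; removing B-H disconnects B from H; removing I-H disconnects I from H; removing D-C disconnects D from C — these are bridges.
In total 8 edges are bridges.

8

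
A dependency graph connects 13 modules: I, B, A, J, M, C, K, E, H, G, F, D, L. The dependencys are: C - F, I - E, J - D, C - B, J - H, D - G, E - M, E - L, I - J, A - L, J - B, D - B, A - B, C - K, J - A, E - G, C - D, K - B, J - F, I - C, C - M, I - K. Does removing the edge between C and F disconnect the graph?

No

After removing C - F, the path C-I-J-F still connects them, so the edge is not a bridge.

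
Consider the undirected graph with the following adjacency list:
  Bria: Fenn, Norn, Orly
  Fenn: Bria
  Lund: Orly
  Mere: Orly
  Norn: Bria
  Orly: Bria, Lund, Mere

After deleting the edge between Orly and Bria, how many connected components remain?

Before removal there is 1 component.
Orly-Bria is a bridge — removing it separates Orly's side from Bria's side.
After removal: 2 components.

2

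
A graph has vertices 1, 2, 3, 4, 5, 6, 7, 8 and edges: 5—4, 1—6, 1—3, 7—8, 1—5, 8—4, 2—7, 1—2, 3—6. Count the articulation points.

1

Removing 1 increases the component count from 1 to 2, so 1 is a cut vertex.
By contrast removing 6 leaves 1 component; it is not a cut vertex. No other vertex is a cut vertex either.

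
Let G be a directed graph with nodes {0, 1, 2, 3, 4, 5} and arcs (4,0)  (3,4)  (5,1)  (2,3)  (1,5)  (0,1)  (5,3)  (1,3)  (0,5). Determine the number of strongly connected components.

2

{0, 1, 3, 4, 5} are all mutually reachable — one SCC of size 5.
{2} is an SCC by itself.
That gives 2 strongly connected components.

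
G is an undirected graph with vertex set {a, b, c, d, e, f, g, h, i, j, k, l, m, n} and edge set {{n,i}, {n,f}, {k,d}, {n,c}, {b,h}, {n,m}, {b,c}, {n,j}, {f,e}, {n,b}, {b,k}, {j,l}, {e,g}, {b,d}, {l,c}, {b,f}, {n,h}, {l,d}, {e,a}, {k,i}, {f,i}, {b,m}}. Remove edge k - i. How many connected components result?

1

k and i are still connected via k-b-n-i, so the component count stays at 1.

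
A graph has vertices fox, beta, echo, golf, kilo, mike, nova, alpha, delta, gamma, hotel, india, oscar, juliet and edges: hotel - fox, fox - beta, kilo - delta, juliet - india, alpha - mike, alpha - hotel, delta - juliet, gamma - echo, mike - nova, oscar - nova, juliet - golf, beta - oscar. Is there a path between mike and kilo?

No

The component containing mike is {fox, beta, mike, nova, alpha, hotel, oscar}, and kilo is not in it.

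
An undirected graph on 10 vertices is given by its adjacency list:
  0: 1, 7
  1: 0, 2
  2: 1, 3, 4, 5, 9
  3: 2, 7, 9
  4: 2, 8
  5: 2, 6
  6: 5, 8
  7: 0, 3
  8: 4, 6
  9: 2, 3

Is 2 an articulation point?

Yes

Deleting 2 raises the number of components from 1 to 2, so 2 is a cut vertex.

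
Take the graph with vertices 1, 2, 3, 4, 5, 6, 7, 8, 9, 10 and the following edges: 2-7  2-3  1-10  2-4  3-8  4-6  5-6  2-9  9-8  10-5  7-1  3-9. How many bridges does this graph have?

The edges on the cycle 2-3-8-9-2 are not bridges since each lies on that cycle.
Every edge lies on some cycle, so there are no bridges.

0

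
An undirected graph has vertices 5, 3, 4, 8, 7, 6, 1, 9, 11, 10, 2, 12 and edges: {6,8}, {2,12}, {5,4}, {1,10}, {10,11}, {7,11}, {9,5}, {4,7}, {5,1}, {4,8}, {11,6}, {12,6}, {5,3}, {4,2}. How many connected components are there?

1

Starting from 1 we can reach 1, 2, 3, 4, 5, 6, 7, 8, 9, 10, 11, 12. That is one component of size 12.
Total: 1 component.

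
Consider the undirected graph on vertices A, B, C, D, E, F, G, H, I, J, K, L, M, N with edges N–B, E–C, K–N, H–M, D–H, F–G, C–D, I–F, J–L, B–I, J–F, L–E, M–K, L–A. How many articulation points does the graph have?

Removing F increases the component count from 1 to 2, so F is a cut vertex.
Removing L increases the component count from 1 to 2, so L is a cut vertex.
By contrast removing M leaves 1 component; it is not a cut vertex. No other vertex is a cut vertex either.

2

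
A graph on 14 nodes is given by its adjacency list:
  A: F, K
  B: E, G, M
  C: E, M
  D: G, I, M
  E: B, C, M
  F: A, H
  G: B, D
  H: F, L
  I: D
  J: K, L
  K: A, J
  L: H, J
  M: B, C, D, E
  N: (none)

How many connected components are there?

3

N is isolated — a component by itself.
Starting from A we can reach A, F, H, J, K, L. That is one component of size 6.
Starting from B we can reach B, C, D, E, G, I, M. That is one component of size 7.
Total: 3 components.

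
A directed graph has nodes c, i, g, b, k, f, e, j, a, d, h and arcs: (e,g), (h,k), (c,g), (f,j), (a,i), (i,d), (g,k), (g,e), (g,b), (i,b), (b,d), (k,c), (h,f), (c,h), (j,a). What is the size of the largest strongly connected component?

{c, e, g, h, k} are all mutually reachable — one SCC of size 5.
{a} is an SCC by itself.
{i} is an SCC by itself.
{f} is an SCC by itself.
{b} is an SCC by itself.
(and 2 more singleton SCCs)
The largest has 5 vertices.

5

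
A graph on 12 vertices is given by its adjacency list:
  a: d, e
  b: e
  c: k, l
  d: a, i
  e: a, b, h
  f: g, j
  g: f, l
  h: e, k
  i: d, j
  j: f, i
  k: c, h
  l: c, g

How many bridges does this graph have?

1

The edges on the cycle f-g-l-c-k-h-e-a-d-i-j-f are not bridges since each lies on that cycle.
But removing b-e disconnects b from e — this is a bridge.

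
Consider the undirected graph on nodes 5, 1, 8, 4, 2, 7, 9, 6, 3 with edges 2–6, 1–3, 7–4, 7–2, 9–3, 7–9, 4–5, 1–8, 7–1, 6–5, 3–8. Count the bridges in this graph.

0

The edges on the cycle 7-2-6-5-4-7 are not bridges since each lies on that cycle.
Every edge lies on some cycle, so there are no bridges.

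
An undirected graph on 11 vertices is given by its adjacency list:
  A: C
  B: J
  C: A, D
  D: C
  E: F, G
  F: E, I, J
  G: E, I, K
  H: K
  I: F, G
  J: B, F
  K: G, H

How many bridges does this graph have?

6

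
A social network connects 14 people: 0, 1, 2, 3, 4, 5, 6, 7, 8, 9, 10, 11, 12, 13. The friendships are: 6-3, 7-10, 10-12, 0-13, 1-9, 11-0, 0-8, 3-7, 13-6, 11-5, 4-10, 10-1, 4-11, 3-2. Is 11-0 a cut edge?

No

After removing 11-0, the path 11-4-10-7-3-6-13-0 still connects them, so the edge is not a bridge.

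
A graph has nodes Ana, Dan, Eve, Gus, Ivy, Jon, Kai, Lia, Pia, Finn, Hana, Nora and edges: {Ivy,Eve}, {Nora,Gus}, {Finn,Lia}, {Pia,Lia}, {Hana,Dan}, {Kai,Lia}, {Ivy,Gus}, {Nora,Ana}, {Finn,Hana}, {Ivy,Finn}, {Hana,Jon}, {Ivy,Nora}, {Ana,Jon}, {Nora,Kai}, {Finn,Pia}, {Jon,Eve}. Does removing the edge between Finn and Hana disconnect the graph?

After removing Finn—Hana, the path Finn-Ivy-Eve-Jon-Hana still connects them, so the edge is not a bridge.

No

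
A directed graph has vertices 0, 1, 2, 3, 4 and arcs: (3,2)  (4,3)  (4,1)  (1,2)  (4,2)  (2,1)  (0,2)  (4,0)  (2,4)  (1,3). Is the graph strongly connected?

Yes

From 1 we can reach every vertex (0, 1, 2, 3, 4), and every vertex can reach 1 (0, 1, 2, 3, 4). So the whole graph is one strongly connected component.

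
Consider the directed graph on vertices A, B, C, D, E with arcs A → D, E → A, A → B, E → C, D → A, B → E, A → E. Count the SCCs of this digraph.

{A, B, D, E} are all mutually reachable — one SCC of size 4.
{C} is an SCC by itself.
That gives 2 strongly connected components.

2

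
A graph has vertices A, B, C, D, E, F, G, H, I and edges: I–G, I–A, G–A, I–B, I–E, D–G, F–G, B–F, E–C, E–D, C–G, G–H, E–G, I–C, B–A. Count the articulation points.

Removing G increases the component count from 1 to 2, so G is a cut vertex.
By contrast removing F leaves 1 component; it is not a cut vertex. No other vertex is a cut vertex either.

1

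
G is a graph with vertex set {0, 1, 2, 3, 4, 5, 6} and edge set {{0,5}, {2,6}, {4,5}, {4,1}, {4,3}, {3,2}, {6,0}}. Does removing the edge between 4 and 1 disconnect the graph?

Removing 4-1 leaves no path between 4 and 1: the component count goes from 1 to 2. So it is a bridge.

Yes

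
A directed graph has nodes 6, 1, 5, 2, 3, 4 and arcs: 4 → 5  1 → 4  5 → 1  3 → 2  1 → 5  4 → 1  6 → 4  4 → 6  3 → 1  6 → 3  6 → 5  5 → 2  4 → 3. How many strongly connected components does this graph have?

2

{1, 3, 4, 5, 6} are all mutually reachable — one SCC of size 5.
{2} is an SCC by itself.
That gives 2 strongly connected components.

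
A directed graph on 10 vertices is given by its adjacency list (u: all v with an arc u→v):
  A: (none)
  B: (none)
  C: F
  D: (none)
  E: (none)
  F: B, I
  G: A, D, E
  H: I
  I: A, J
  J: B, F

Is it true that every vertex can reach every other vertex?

No

There is no directed path from I to G, so the graph is not strongly connected.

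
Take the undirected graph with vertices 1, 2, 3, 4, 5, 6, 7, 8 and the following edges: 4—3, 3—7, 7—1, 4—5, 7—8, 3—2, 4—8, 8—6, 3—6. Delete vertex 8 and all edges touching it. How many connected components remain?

1

With 8 gone, the remaining components are: {1, 2, 3, 4, 5, 6, 7}.
That is 1 component.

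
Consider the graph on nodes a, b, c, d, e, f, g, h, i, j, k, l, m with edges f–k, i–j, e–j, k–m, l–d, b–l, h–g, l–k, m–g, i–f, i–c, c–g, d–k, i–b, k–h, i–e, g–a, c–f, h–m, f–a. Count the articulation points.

1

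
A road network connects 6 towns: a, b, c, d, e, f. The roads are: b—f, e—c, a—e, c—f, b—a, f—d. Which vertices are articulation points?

f

Removing f increases the component count from 1 to 2, so f is a cut vertex.
By contrast removing e leaves 1 component; it is not a cut vertex. No other vertex is a cut vertex either.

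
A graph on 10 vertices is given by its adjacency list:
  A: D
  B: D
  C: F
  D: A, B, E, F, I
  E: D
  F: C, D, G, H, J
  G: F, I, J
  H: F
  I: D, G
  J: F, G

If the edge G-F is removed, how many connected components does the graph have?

1

G and F are still connected via G-J-F, so the component count stays at 1.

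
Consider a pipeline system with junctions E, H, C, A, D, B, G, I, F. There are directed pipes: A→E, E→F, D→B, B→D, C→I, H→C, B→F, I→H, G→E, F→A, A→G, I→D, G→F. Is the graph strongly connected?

No

There is no directed path from A to H, so the graph is not strongly connected.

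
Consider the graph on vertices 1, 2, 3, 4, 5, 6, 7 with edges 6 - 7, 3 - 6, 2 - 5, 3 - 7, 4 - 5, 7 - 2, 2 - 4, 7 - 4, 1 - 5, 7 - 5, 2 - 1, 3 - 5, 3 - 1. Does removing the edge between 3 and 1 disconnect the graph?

No

After removing 3 - 1, the path 3-5-1 still connects them, so the edge is not a bridge.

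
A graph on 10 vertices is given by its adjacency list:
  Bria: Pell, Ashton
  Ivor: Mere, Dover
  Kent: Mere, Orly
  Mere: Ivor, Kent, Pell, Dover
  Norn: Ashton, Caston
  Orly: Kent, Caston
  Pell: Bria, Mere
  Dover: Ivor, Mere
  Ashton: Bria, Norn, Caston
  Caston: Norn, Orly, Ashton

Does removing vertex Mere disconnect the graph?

Yes

Deleting Mere raises the number of components from 1 to 2, so Mere is a cut vertex.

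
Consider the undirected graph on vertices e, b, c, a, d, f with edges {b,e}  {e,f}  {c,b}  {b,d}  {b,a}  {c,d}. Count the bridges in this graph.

The edges on the cycle c-b-d-c are not bridges since each lies on that cycle.
But removing e-f disconnects e from f; removing b-e disconnects b from e; removing b-a disconnects b from a — these are bridges.
That makes 3 bridges.

3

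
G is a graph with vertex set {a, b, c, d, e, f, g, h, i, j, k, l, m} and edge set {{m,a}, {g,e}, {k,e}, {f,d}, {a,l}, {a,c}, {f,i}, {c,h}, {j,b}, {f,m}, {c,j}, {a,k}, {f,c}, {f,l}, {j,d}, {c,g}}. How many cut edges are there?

The edges on the cycle f-m-a-k-e-g-c-f are not bridges since each lies on that cycle.
But removing i-f disconnects i from f; removing b-j disconnects b from j; removing h-c disconnects h from c — these are bridges.
That makes 3 bridges.

3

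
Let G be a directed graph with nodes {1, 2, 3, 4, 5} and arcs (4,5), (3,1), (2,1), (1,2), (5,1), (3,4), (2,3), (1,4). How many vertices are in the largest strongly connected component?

5

{1, 2, 3, 4, 5} are all mutually reachable — one SCC of size 5.
The largest has 5 vertices.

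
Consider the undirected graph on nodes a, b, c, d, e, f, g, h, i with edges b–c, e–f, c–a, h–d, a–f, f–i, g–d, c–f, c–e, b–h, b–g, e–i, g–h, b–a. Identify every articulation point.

Removing b increases the component count from 1 to 2, so b is a cut vertex.
By contrast removing i leaves 1 component; it is not a cut vertex. No other vertex is a cut vertex either.

b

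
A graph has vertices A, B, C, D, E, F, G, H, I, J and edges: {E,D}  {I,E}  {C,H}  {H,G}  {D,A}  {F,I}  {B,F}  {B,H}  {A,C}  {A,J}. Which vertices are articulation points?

A, H

Removing A increases the component count from 1 to 2, so A is a cut vertex.
Removing H increases the component count from 1 to 2, so H is a cut vertex.
By contrast removing I leaves 1 component; it is not a cut vertex. No other vertex is a cut vertex either.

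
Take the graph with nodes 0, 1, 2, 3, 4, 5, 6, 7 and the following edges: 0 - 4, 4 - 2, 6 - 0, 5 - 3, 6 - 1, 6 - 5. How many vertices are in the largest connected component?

7 is isolated — a component by itself.
Starting from 0 we can reach 0, 1, 2, 3, 4, 5, 6. That is one component of size 7.
The largest has 7 vertices.

7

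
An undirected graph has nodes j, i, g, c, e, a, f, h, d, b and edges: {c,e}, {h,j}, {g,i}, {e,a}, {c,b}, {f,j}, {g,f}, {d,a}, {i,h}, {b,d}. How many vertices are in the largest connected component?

5

Starting from a we can reach a, b, c, d, e. That is one component of size 5.
Starting from f we can reach f, g, h, i, j. That is one component of size 5.
The largest has 5 vertices.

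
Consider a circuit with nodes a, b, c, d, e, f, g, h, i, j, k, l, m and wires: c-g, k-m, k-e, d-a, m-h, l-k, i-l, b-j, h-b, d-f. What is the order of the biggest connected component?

Starting from c we can reach c, g. That is one component of size 2.
Starting from a we can reach a, d, f. That is one component of size 3.
Starting from b we can reach b, e, h, i, j, k, l, m. That is one component of size 8.
The largest has 8 vertices.

8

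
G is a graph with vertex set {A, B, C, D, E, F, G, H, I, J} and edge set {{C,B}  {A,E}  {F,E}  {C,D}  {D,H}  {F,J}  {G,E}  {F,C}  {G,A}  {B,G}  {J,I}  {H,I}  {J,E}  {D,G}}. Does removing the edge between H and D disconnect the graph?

No

After removing H-D, the path H-I-J-F-C-D still connects them, so the edge is not a bridge.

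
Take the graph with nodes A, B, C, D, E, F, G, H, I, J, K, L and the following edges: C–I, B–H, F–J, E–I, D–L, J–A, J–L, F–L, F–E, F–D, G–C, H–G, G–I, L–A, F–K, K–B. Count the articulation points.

Removing F increases the component count from 1 to 2, so F is a cut vertex.
By contrast removing L leaves 1 component; it is not a cut vertex. No other vertex is a cut vertex either.

1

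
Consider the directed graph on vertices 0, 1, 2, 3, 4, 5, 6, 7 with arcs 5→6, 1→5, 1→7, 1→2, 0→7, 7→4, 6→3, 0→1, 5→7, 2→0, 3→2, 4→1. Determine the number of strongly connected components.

{0, 1, 2, 3, 4, 5, 6, 7} are all mutually reachable — one SCC of size 8.
That gives 1 strongly connected component.

1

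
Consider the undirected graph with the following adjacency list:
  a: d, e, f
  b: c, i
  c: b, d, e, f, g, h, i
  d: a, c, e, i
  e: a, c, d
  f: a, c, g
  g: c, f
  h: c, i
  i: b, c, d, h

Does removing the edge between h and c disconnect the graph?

No

After removing h-c, the path h-i-c still connects them, so the edge is not a bridge.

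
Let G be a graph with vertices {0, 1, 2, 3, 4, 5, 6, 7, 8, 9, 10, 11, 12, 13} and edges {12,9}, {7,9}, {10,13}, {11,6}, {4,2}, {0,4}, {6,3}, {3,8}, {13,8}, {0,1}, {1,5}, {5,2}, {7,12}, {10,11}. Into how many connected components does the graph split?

Starting from 7 we can reach 7, 9, 12. That is one component of size 3.
Starting from 0 we can reach 0, 1, 2, 4, 5. That is one component of size 5.
Starting from 3 we can reach 3, 6, 8, 10, 11, 13. That is one component of size 6.
Total: 3 components.

3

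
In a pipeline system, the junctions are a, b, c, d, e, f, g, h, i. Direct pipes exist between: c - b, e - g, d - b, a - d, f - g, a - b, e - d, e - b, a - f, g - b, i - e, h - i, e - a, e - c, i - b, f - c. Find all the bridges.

h-i

The edges on the cycle e-a-f-c-e are not bridges since each lies on that cycle.
But removing i - h disconnects i from h — this is a bridge.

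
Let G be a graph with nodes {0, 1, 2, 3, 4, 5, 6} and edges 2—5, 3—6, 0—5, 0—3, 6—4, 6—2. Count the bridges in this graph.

1

The edges on the cycle 0-3-6-2-5-0 are not bridges since each lies on that cycle.
But removing 6—4 disconnects 6 from 4 — this is a bridge.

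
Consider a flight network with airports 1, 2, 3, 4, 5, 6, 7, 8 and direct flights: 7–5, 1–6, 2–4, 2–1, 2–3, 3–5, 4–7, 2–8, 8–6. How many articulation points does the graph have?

1

Removing 2 increases the component count from 1 to 2, so 2 is a cut vertex.
By contrast removing 4 leaves 1 component; it is not a cut vertex. No other vertex is a cut vertex either.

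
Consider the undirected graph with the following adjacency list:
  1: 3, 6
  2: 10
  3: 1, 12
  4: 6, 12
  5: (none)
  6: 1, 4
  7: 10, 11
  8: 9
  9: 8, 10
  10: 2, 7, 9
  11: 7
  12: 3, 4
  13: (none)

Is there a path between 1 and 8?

No

The component containing 1 is {1, 3, 4, 6, 12}, and 8 is not in it.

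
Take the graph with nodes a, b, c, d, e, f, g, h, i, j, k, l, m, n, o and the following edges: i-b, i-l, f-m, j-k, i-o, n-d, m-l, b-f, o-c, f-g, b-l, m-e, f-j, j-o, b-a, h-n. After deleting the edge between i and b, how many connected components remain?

2

i and b are still connected via i-l-b, so the component count stays at 2.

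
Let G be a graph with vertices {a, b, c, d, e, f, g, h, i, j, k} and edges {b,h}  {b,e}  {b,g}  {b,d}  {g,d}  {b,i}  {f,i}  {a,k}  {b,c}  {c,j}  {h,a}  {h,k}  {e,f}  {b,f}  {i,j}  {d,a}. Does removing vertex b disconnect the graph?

Deleting b raises the number of components from 1 to 2, so b is a cut vertex.

Yes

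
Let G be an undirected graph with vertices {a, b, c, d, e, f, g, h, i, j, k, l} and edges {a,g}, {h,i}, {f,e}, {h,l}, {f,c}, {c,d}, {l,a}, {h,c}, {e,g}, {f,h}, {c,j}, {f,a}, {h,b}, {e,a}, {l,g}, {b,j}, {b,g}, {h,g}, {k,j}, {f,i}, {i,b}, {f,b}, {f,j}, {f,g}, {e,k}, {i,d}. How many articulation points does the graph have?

0

Removing j, for instance, still leaves 1 component. No single vertex removal increases the component count — the graph has no articulation points.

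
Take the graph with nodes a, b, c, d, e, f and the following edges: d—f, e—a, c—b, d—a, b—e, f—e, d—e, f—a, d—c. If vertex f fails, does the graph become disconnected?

No

Deleting f leaves 1 component (was 1) (its neighbors a, d, e remain connected to each other), so f is not a cut vertex.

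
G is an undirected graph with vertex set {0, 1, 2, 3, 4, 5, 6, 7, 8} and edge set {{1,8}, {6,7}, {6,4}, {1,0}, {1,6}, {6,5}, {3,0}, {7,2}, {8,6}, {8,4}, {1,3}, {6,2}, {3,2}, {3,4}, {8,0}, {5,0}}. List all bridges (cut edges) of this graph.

none

The edges on the cycle 1-3-2-6-8-1 are not bridges since each lies on that cycle.
Every edge lies on some cycle, so there are no bridges.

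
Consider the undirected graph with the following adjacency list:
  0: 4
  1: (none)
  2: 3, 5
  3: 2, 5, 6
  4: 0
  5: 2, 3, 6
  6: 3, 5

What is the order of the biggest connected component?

4

1 is isolated — a component by itself.
Starting from 0 we can reach 0, 4. That is one component of size 2.
Starting from 2 we can reach 2, 3, 5, 6. That is one component of size 4.
The largest has 4 vertices.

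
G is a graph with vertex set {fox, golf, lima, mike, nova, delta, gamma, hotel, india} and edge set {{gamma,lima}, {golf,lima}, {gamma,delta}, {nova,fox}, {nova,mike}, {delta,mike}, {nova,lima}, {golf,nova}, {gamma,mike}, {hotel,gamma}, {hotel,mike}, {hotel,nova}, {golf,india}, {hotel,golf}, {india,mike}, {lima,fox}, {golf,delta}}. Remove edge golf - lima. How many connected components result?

1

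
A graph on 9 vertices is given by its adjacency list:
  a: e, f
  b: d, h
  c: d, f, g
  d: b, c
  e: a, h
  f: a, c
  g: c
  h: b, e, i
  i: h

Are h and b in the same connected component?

Yes

From h we can reach a, b, c, d, e, f, g, h, i, which includes b.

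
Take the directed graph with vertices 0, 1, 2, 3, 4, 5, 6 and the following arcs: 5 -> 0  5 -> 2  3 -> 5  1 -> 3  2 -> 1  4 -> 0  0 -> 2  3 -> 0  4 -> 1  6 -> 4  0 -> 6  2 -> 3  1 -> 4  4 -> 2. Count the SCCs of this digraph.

{0, 1, 2, 3, 4, 5, 6} are all mutually reachable — one SCC of size 7.
That gives 1 strongly connected component.

1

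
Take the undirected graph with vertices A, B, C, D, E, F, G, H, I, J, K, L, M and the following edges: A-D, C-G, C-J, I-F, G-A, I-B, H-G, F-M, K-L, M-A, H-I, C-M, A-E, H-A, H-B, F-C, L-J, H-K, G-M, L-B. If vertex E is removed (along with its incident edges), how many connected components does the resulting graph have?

1

With E gone, the remaining components are: {A, B, C, D, F, G, H, I, J, K, L, M}.
That is 1 component.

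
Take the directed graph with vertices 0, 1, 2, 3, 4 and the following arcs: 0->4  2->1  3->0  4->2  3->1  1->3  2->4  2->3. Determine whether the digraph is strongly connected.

From 0 we can reach every vertex (0, 1, 2, 3, 4), and every vertex can reach 0 (0, 1, 2, 3, 4). So the whole graph is one strongly connected component.

Yes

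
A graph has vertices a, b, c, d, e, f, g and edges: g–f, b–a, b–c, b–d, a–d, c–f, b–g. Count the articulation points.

Removing b increases the component count from 2 to 3, so b is a cut vertex.
By contrast removing c leaves 2 components; it is not a cut vertex. No other vertex is a cut vertex either.

1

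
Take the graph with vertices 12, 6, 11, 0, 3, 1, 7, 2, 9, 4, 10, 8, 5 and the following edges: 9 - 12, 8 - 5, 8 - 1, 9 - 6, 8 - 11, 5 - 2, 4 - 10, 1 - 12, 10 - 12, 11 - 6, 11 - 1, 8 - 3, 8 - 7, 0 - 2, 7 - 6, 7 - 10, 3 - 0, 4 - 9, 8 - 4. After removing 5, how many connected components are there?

1

With 5 gone, the remaining components are: {0, 1, 2, 3, 4, 6, 7, 8, 9, 10, 11, 12}.
That is 1 component.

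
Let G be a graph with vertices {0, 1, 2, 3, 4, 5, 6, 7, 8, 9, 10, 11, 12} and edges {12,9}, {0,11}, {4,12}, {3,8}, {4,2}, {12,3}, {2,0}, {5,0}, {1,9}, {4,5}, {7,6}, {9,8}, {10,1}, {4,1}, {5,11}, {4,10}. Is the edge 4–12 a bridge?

No

After removing 4–12, the path 4-1-9-12 still connects them, so the edge is not a bridge.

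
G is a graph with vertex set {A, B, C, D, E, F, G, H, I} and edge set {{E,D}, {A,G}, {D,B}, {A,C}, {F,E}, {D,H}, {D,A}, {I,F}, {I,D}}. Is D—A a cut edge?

Removing D—A leaves no path between D and A: the component count goes from 1 to 2. So it is a bridge.

Yes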